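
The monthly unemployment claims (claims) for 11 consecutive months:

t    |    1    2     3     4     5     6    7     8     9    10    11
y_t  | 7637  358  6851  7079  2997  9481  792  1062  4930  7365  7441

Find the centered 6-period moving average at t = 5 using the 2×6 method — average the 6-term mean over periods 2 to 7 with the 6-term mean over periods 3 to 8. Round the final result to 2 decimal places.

Sum over 2–7: 358 + 6851 + 7079 + 2997 + 9481 + 792 = 27558
Sum over 3–8: 6851 + 7079 + 2997 + 9481 + 792 + 1062 = 28262
CMA at t=5 = (27558 + 28262) / (2·6) = 55820 / 12 = 4651.67

4651.67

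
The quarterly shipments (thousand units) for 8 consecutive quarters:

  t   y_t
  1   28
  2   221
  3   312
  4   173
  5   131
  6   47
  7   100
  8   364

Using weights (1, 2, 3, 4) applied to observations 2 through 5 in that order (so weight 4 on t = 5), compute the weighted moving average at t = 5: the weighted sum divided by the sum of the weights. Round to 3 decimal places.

188.800

Weighted sum: 1·221 + 2·312 + 3·173 + 4·131 = 221 + 624 + 519 + 524 = 1888
Weight total: 1 + 2 + 3 + 4 = 10
WMA = 1888 / 10 = 188.800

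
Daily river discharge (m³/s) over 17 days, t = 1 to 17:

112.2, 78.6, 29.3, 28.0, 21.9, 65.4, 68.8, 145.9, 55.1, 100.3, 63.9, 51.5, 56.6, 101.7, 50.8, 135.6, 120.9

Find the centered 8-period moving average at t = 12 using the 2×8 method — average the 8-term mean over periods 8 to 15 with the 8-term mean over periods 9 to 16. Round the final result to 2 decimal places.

Sum over 8–15: 145.9 + 55.1 + 100.3 + 63.9 + 51.5 + 56.6 + 101.7 + 50.8 = 625.8
Sum over 9–16: 55.1 + 100.3 + 63.9 + 51.5 + 56.6 + 101.7 + 50.8 + 135.6 = 615.5
CMA at t=12 = (625.8 + 615.5) / (2·8) = 1241.3 / 16 = 77.58

77.58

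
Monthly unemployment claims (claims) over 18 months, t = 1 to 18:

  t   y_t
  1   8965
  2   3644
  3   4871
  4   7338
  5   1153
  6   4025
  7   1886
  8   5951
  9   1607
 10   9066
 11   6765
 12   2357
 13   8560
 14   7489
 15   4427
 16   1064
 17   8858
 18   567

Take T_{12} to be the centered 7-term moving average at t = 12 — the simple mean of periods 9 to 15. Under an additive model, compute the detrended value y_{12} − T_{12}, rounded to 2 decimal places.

Trend T_12 = (1607 + 9066 + 6765 + 2357 + 8560 + 7489 + 4427) / 7 = 40271/7 = 5753.0000
Detrended value: 2357 − 5753.0000 = -3396.00

-3396.00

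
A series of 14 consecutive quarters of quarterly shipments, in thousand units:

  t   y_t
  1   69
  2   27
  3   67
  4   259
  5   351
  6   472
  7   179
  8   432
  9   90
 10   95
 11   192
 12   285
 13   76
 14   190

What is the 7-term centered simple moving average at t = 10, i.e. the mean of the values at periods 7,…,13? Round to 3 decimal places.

Sum of periods 7–13: 179 + 432 + 90 + 95 + 192 + 285 + 76 = 1349
Divide by 7: 1349 / 7 = 192.714

192.714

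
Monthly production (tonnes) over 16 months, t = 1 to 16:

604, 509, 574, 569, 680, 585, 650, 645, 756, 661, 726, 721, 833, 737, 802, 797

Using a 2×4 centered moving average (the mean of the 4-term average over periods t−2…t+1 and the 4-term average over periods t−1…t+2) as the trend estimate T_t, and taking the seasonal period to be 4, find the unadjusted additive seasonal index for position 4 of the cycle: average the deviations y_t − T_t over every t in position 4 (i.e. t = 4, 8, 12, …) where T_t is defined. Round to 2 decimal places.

Season position 4 occurs at t = 4, 8, 12 (where T_t is defined).
t=4: T_4 = 592.5000; y_4 − T_4 = 569 − 592.5000 = -23.5000
t=8: T_8 = 668.5000; y_8 − T_8 = 645 − 668.5000 = -23.5000
t=12: T_12 = 744.7500; y_12 − T_12 = 721 − 744.7500 = -23.7500
Mean deviation: (-23.5000 + -23.5000 + -23.7500) / 3 = -23.58

-23.58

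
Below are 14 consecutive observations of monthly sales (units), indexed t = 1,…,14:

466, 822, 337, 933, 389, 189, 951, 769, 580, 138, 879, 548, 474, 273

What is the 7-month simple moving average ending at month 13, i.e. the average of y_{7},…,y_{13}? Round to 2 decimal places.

619.86

Sum of periods 7–13: 951 + 769 + 580 + 138 + 879 + 548 + 474 = 4339
Divide by 7: 4339 / 7 = 619.86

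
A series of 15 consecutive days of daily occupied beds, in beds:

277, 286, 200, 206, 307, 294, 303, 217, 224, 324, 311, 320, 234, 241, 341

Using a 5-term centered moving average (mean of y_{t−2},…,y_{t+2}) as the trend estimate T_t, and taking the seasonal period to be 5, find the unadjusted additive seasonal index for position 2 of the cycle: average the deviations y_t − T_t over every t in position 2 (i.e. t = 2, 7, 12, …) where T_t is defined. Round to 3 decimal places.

Season position 2 occurs at t = 7, 12 (where T_t is defined).
t=7: T_7 = 269.00000; y_7 − T_7 = 303 − 269.00000 = 34.00000
t=12: T_12 = 286.00000; y_12 − T_12 = 320 − 286.00000 = 34.00000
Mean deviation: (34.00000 + 34.00000) / 2 = 34.000

34.000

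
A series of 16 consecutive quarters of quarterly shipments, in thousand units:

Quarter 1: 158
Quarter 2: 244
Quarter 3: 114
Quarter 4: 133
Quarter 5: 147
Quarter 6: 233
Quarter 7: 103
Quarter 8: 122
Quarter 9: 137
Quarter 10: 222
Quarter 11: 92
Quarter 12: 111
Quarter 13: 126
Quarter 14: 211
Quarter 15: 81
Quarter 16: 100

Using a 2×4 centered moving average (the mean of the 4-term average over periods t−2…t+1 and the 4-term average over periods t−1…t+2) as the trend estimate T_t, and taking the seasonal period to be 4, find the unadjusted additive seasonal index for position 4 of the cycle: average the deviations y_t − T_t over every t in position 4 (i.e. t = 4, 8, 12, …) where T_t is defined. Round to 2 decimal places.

Season position 4 occurs at t = 4, 8, 12 (where T_t is defined).
t=4: T_4 = 158.1250; y_4 − T_4 = 133 − 158.1250 = -25.1250
t=8: T_8 = 147.3750; y_8 − T_8 = 122 − 147.3750 = -25.3750
t=12: T_12 = 136.3750; y_12 − T_12 = 111 − 136.3750 = -25.3750
Mean deviation: (-25.1250 + -25.3750 + -25.3750) / 3 = -25.29

-25.29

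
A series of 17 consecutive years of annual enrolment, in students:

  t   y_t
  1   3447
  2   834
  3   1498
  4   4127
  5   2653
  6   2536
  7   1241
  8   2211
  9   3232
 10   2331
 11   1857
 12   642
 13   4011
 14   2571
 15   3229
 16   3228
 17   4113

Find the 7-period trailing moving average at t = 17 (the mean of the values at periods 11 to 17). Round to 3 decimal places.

Sum of periods 11–17: 1857 + 642 + 4011 + 2571 + 3229 + 3228 + 4113 = 19651
Divide by 7: 19651 / 7 = 2807.286

2807.286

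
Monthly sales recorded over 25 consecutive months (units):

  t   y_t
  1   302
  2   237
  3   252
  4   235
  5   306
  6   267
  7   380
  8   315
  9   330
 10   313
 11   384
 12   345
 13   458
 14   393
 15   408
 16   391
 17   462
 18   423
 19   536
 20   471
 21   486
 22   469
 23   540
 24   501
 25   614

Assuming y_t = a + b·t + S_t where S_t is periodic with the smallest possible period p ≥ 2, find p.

First differences y_{t+1} − y_t: -65, 15, -17, 71, -39, 113, -65, 15, -17, 71, -39, 113, -65, 15, …
The difference pattern repeats every 6 terms and not for any smaller step, so p = 6.

6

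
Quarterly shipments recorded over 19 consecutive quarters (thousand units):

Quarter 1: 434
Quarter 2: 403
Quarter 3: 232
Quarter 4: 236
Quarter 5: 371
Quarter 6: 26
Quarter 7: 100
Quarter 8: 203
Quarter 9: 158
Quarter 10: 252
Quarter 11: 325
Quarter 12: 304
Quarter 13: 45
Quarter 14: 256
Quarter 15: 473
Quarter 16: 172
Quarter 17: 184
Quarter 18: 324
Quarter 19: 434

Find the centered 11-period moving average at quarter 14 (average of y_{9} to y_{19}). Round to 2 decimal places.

Sum of periods 9–19: 158 + 252 + 325 + 304 + 45 + 256 + 473 + 172 + 184 + 324 + 434 = 2927
Divide by 11: 2927 / 11 = 266.09

266.09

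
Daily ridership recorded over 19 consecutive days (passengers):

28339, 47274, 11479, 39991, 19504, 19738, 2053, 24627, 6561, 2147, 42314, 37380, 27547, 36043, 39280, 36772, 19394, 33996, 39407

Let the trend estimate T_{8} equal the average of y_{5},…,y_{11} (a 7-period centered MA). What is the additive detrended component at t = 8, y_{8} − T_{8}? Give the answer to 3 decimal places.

7920.714

Trend T_8 = (19504 + 19738 + 2053 + 24627 + 6561 + 2147 + 42314) / 7 = 116944/7 = 16706.28571
Detrended value: 24627 − 16706.28571 = 7920.714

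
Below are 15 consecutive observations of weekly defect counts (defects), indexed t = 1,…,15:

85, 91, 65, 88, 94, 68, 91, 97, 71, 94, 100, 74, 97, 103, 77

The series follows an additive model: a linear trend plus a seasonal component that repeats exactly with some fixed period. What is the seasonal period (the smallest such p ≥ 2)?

First differences y_{t+1} − y_t: 6, -26, 23, 6, -26, 23, 6, -26, …
The difference pattern repeats every 3 terms and not for any smaller step, so p = 3.

3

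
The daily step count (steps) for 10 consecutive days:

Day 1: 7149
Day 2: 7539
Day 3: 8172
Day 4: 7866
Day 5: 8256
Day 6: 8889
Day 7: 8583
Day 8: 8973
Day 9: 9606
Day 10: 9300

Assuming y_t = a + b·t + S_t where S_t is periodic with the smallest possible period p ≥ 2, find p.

3

First differences y_{t+1} − y_t: 390, 633, -306, 390, 633, -306, 390, 633, …
The difference pattern repeats every 3 terms and not for any smaller step, so p = 3.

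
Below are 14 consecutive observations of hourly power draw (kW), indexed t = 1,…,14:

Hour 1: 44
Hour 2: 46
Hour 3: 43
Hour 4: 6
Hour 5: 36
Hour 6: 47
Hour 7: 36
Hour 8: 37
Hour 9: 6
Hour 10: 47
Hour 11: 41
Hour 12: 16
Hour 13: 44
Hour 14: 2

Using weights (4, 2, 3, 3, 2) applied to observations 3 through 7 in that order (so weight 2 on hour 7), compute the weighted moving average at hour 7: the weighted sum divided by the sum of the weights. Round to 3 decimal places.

Weighted sum: 4·43 + 2·6 + 3·36 + 3·47 + 2·36 = 172 + 12 + 108 + 141 + 72 = 505
Weight total: 4 + 2 + 3 + 3 + 2 = 14
WMA = 505 / 14 = 36.071

36.071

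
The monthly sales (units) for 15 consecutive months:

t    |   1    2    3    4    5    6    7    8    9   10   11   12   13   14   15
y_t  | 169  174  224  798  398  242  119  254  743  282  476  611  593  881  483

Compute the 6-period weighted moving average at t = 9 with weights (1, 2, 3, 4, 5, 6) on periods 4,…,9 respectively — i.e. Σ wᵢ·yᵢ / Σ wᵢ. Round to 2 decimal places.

Weighted sum: 1·798 + 2·398 + 3·242 + 4·119 + 5·254 + 6·743 = 798 + 796 + 726 + 476 + 1270 + 4458 = 8524
Weight total: 1 + 2 + 3 + 4 + 5 + 6 = 21
WMA = 8524 / 21 = 405.90

405.90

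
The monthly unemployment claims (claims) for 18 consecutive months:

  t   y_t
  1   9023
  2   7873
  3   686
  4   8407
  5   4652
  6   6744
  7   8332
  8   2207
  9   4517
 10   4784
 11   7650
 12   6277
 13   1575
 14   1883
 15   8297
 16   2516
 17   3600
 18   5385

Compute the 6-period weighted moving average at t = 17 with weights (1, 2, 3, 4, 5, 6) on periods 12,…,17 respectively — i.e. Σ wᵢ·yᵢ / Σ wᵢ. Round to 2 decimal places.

Weighted sum: 1·6277 + 2·1575 + 3·1883 + 4·8297 + 5·2516 + 6·3600 = 6277 + 3150 + 5649 + 33188 + 12580 + 21600 = 82444
Weight total: 1 + 2 + 3 + 4 + 5 + 6 = 21
WMA = 82444 / 21 = 3925.90

3925.90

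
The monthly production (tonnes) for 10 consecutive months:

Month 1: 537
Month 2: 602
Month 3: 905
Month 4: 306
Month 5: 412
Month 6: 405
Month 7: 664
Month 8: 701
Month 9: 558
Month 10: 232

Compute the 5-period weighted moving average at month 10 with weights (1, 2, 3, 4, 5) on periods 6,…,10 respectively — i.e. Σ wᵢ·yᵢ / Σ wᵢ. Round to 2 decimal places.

481.87

Weighted sum: 1·405 + 2·664 + 3·701 + 4·558 + 5·232 = 405 + 1328 + 2103 + 2232 + 1160 = 7228
Weight total: 1 + 2 + 3 + 4 + 5 = 15
WMA = 7228 / 15 = 481.87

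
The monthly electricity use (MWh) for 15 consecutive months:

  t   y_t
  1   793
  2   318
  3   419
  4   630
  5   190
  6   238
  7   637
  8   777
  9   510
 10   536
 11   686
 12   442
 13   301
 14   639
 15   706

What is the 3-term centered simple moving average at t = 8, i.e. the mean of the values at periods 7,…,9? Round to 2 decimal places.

Sum of periods 7–9: 637 + 777 + 510 = 1924
Divide by 3: 1924 / 3 = 641.33

641.33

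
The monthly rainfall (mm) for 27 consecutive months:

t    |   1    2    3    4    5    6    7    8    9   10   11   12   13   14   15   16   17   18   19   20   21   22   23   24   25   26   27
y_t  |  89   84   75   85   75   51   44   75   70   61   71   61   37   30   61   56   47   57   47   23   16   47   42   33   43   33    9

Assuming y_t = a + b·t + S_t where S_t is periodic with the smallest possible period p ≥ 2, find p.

First differences y_{t+1} − y_t: -5, -9, 10, -10, -24, -7, 31, -5, -9, 10, -10, -24, -7, 31, -5, -9, …
The difference pattern repeats every 7 terms and not for any smaller step, so p = 7.

7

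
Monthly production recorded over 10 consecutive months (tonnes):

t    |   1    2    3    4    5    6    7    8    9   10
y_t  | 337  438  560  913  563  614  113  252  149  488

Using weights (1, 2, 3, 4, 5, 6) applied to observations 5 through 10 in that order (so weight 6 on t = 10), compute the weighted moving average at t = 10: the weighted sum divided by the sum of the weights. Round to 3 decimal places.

Weighted sum: 1·563 + 2·614 + 3·113 + 4·252 + 5·149 + 6·488 = 563 + 1228 + 339 + 1008 + 745 + 2928 = 6811
Weight total: 1 + 2 + 3 + 4 + 5 + 6 = 21
WMA = 6811 / 21 = 324.333

324.333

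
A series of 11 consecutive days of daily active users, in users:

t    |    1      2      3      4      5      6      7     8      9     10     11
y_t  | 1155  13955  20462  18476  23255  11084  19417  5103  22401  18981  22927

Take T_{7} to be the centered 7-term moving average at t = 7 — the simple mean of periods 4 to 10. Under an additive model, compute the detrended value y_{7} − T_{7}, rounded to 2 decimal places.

2457.43

Trend T_7 = (18476 + 23255 + 11084 + 19417 + 5103 + 22401 + 18981) / 7 = 118717/7 = 16959.5714
Detrended value: 19417 − 16959.5714 = 2457.43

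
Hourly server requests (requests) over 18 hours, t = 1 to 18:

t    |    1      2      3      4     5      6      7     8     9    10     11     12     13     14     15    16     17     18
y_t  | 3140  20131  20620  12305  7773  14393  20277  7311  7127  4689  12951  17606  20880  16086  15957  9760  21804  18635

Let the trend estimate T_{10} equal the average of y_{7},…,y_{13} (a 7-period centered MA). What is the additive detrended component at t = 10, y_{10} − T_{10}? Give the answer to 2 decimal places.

Trend T_10 = (20277 + 7311 + 7127 + 4689 + 12951 + 17606 + 20880) / 7 = 90841/7 = 12977.2857
Detrended value: 4689 − 12977.2857 = -8288.29

-8288.29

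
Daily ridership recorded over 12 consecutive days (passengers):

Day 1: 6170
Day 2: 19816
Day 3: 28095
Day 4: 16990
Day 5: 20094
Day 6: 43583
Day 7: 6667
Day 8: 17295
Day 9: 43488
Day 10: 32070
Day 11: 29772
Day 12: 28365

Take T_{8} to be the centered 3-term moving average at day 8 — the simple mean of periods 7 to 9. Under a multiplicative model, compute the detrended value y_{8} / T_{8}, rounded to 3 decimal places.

Trend T_8 = (6667 + 17295 + 43488) / 3 = 67450/3 = 22483.33333
Ratio to trend: 17295 / 22483.33333 = 0.769

0.769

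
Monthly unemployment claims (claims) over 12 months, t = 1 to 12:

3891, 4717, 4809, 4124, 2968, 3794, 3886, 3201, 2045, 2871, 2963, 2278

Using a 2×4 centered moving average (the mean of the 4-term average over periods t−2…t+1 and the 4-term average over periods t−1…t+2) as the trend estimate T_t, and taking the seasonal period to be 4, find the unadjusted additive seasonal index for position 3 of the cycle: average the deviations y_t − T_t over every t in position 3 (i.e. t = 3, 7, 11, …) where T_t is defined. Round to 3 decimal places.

Season position 3 occurs at t = 3, 7 (where T_t is defined).
t=3: T_3 = 4269.87500; y_3 − T_3 = 4809 − 4269.87500 = 539.12500
t=7: T_7 = 3346.87500; y_7 − T_7 = 3886 − 3346.87500 = 539.12500
Mean deviation: (539.12500 + 539.12500) / 2 = 539.125

539.125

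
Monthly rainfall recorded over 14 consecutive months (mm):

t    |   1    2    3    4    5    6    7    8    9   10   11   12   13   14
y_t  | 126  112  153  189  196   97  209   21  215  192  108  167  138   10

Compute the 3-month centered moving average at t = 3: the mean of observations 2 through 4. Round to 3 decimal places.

151.333

Sum of periods 2–4: 112 + 153 + 189 = 454
Divide by 3: 454 / 3 = 151.333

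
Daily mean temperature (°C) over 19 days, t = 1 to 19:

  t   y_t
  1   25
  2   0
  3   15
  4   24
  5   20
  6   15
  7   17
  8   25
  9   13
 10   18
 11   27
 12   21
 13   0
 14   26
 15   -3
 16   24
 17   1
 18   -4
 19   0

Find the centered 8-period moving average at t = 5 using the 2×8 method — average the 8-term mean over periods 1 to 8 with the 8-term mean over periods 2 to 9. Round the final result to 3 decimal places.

Sum over 1–8: 25 + 0 + 15 + 24 + 20 + 15 + 17 + 25 = 141
Sum over 2–9: 0 + 15 + 24 + 20 + 15 + 17 + 25 + 13 = 129
CMA at t=5 = (141 + 129) / (2·8) = 270 / 16 = 16.875

16.875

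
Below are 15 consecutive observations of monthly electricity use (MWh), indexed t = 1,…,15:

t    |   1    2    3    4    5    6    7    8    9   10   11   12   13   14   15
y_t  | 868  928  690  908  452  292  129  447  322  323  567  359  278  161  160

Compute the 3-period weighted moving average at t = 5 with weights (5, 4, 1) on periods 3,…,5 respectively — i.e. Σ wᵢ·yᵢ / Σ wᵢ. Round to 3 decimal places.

753.400

Weighted sum: 5·690 + 4·908 + 1·452 = 3450 + 3632 + 452 = 7534
Weight total: 5 + 4 + 1 = 10
WMA = 7534 / 10 = 753.400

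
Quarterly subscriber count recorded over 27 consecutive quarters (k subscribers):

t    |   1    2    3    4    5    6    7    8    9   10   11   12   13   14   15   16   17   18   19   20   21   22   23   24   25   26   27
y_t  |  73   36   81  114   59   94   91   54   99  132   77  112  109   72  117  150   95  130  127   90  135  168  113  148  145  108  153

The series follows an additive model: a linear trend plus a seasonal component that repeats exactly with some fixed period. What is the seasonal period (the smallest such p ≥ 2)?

First differences y_{t+1} − y_t: -37, 45, 33, -55, 35, -3, -37, 45, 33, -55, 35, -3, -37, 45, …
The difference pattern repeats every 6 terms and not for any smaller step, so p = 6.

6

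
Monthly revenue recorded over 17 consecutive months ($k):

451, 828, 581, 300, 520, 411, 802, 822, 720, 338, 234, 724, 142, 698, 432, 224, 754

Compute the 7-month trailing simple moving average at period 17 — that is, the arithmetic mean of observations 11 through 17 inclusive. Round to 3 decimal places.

458.286

Sum of periods 11–17: 234 + 724 + 142 + 698 + 432 + 224 + 754 = 3208
Divide by 7: 3208 / 7 = 458.286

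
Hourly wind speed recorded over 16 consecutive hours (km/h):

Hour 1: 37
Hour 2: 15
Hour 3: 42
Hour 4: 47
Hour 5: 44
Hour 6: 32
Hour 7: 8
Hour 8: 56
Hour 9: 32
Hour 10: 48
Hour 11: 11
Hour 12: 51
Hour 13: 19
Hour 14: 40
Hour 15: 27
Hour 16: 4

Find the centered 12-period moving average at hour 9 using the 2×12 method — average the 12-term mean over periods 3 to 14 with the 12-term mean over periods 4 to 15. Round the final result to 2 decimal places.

35.21

Sum over 3–14: 42 + 47 + 44 + 32 + 8 + 56 + 32 + 48 + 11 + 51 + 19 + 40 = 430
Sum over 4–15: 47 + 44 + 32 + 8 + 56 + 32 + 48 + 11 + 51 + 19 + 40 + 27 = 415
CMA at t=9 = (430 + 415) / (2·12) = 845 / 24 = 35.21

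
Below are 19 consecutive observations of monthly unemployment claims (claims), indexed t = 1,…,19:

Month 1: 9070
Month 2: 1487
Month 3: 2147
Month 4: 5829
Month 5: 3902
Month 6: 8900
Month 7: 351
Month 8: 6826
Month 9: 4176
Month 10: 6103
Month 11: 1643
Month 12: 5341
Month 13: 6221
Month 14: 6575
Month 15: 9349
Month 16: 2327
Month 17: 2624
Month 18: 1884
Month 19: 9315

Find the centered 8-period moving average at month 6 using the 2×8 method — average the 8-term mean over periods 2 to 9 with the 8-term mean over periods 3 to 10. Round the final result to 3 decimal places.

Sum over 2–9: 1487 + 2147 + 5829 + 3902 + 8900 + 351 + 6826 + 4176 = 33618
Sum over 3–10: 2147 + 5829 + 3902 + 8900 + 351 + 6826 + 4176 + 6103 = 38234
CMA at t=6 = (33618 + 38234) / (2·8) = 71852 / 16 = 4490.750

4490.750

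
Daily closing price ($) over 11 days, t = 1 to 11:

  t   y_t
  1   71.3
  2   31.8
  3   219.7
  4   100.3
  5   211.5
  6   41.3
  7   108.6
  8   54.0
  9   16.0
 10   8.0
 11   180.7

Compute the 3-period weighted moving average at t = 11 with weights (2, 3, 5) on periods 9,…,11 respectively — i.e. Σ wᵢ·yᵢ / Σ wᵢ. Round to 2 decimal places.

95.95

Weighted sum: 2·16.0 + 3·8.0 + 5·180.7 = 32.0 + 24.0 + 903.5 = 959.5
Weight total: 2 + 3 + 5 = 10
WMA = 959.5 / 10 = 95.95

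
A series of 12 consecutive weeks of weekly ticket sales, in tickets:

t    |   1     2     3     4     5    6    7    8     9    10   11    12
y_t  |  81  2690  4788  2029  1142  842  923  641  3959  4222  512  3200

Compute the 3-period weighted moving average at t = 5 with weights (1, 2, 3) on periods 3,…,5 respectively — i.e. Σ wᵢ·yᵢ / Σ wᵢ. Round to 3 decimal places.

Weighted sum: 1·4788 + 2·2029 + 3·1142 = 4788 + 4058 + 3426 = 12272
Weight total: 1 + 2 + 3 = 6
WMA = 12272 / 6 = 2045.333

2045.333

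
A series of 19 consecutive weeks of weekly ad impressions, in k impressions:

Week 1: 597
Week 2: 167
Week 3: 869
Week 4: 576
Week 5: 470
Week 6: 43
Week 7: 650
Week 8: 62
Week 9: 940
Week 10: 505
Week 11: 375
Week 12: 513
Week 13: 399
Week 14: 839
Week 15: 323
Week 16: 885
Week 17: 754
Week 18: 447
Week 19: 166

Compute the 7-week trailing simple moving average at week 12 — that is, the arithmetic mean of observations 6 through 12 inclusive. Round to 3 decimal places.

441.143

Sum of periods 6–12: 43 + 650 + 62 + 940 + 505 + 375 + 513 = 3088
Divide by 7: 3088 / 7 = 441.143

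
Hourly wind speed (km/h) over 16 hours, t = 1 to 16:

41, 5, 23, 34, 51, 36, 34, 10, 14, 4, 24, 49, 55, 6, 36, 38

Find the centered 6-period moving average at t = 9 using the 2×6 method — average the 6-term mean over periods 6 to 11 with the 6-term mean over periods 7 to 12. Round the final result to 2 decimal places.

Sum over 6–11: 36 + 34 + 10 + 14 + 4 + 24 = 122
Sum over 7–12: 34 + 10 + 14 + 4 + 24 + 49 = 135
CMA at t=9 = (122 + 135) / (2·6) = 257 / 12 = 21.42

21.42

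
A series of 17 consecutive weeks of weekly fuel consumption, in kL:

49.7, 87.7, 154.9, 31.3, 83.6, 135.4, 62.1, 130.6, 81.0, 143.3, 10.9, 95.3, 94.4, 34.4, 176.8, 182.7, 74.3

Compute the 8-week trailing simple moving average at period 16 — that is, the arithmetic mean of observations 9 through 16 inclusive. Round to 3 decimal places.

Sum of periods 9–16: 81.0 + 143.3 + 10.9 + 95.3 + 94.4 + 34.4 + 176.8 + 182.7 = 818.8
Divide by 8: 818.8 / 8 = 102.350

102.350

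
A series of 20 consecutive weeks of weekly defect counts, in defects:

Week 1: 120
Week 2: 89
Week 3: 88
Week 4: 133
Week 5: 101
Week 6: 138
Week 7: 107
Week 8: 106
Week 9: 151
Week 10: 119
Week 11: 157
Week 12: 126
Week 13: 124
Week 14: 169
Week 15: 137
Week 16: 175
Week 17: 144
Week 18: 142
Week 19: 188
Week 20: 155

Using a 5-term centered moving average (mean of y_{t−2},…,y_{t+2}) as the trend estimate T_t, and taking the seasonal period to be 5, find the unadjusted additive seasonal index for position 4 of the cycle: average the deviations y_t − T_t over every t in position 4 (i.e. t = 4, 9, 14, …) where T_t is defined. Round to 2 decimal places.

Season position 4 occurs at t = 4, 9, 14 (where T_t is defined).
t=4: T_4 = 109.8000; y_4 − T_4 = 133 − 109.8000 = 23.2000
t=9: T_9 = 128.0000; y_9 − T_9 = 151 − 128.0000 = 23.0000
t=14: T_14 = 146.2000; y_14 − T_14 = 169 − 146.2000 = 22.8000
Mean deviation: (23.2000 + 23.0000 + 22.8000) / 3 = 23.00

23.00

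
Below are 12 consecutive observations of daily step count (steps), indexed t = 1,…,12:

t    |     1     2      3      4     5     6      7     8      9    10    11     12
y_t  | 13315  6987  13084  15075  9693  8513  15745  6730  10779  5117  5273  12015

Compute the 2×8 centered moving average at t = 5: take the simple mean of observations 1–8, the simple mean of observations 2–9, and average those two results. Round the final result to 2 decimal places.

10984.25

Sum over 1–8: 13315 + 6987 + 13084 + 15075 + 9693 + 8513 + 15745 + 6730 = 89142
Sum over 2–9: 6987 + 13084 + 15075 + 9693 + 8513 + 15745 + 6730 + 10779 = 86606
CMA at t=5 = (89142 + 86606) / (2·8) = 175748 / 16 = 10984.25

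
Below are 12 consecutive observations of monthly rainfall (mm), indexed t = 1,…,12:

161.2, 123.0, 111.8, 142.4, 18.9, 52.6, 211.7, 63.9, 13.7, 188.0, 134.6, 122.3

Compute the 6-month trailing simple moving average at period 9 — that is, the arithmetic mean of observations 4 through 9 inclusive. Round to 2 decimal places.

Sum of periods 4–9: 142.4 + 18.9 + 52.6 + 211.7 + 63.9 + 13.7 = 503.2
Divide by 6: 503.2 / 6 = 83.87

83.87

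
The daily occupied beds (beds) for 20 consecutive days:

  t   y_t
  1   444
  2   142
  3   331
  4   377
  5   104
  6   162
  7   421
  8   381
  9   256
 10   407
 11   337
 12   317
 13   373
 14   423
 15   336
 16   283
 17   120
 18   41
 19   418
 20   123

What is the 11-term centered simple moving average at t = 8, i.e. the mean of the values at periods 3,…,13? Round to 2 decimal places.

315.09

Sum of periods 3–13: 331 + 377 + 104 + 162 + 421 + 381 + 256 + 407 + 337 + 317 + 373 = 3466
Divide by 11: 3466 / 11 = 315.09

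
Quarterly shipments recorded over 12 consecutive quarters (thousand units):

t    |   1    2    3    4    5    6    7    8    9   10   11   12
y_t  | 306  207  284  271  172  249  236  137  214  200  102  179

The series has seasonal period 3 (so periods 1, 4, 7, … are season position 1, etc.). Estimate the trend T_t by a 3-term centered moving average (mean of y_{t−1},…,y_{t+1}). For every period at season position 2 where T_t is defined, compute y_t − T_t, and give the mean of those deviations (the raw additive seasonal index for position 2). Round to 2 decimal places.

-58.58

Season position 2 occurs at t = 2, 5, 8, 11 (where T_t is defined).
t=2: T_2 = 265.6667; y_2 − T_2 = 207 − 265.6667 = -58.6667
t=5: T_5 = 230.6667; y_5 − T_5 = 172 − 230.6667 = -58.6667
t=8: T_8 = 195.6667; y_8 − T_8 = 137 − 195.6667 = -58.6667
t=11: T_11 = 160.3333; y_11 − T_11 = 102 − 160.3333 = -58.3333
Mean deviation: (-58.6667 + -58.6667 + -58.6667 + -58.3333) / 4 = -58.58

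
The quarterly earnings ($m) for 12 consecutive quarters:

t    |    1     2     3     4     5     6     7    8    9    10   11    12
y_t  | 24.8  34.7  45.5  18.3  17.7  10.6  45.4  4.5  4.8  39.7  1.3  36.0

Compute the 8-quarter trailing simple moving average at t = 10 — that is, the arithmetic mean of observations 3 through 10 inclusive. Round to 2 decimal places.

23.31

Sum of periods 3–10: 45.5 + 18.3 + 17.7 + 10.6 + 45.4 + 4.5 + 4.8 + 39.7 = 186.5
Divide by 8: 186.5 / 8 = 23.31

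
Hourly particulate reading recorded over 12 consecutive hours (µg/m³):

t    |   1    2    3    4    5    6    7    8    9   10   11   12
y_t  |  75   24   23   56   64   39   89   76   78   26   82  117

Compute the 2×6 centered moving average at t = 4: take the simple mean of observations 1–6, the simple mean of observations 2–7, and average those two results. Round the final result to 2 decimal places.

Sum over 1–6: 75 + 24 + 23 + 56 + 64 + 39 = 281
Sum over 2–7: 24 + 23 + 56 + 64 + 39 + 89 = 295
CMA at t=4 = (281 + 295) / (2·6) = 576 / 12 = 48.00

48.00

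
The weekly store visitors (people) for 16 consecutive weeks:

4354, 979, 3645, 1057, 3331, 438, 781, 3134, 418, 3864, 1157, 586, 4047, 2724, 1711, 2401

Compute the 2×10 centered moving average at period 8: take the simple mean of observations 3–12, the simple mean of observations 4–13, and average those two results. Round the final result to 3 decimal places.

1861.200

Sum over 3–12: 3645 + 1057 + 3331 + 438 + 781 + 3134 + 418 + 3864 + 1157 + 586 = 18411
Sum over 4–13: 1057 + 3331 + 438 + 781 + 3134 + 418 + 3864 + 1157 + 586 + 4047 = 18813
CMA at t=8 = (18411 + 18813) / (2·10) = 37224 / 20 = 1861.200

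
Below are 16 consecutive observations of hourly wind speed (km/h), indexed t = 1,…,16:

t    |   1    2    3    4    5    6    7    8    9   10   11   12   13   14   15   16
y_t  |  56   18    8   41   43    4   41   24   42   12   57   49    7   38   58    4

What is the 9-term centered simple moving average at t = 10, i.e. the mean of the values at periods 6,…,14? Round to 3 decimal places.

30.444

Sum of periods 6–14: 4 + 41 + 24 + 42 + 12 + 57 + 49 + 7 + 38 = 274
Divide by 9: 274 / 9 = 30.444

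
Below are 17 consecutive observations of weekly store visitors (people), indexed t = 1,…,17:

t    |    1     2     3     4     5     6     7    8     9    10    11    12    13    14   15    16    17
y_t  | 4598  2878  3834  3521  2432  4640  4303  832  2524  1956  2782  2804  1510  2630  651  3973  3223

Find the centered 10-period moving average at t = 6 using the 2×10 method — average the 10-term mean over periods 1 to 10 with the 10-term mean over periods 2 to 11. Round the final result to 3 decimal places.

3061.000

Sum over 1–10: 4598 + 2878 + 3834 + 3521 + 2432 + 4640 + 4303 + 832 + 2524 + 1956 = 31518
Sum over 2–11: 2878 + 3834 + 3521 + 2432 + 4640 + 4303 + 832 + 2524 + 1956 + 2782 = 29702
CMA at t=6 = (31518 + 29702) / (2·10) = 61220 / 20 = 3061.000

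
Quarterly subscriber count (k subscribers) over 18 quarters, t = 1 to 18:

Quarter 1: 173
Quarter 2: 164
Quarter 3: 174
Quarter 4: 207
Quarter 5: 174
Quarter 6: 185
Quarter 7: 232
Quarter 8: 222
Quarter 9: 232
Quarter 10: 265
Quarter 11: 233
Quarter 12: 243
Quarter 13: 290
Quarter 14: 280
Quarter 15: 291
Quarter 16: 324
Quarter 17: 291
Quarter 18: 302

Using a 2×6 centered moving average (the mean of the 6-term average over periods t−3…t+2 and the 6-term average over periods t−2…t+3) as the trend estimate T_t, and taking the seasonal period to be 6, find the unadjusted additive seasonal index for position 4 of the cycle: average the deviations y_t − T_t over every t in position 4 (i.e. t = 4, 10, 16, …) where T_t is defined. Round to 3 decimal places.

Season position 4 occurs at t = 4, 10 (where T_t is defined).
t=4: T_4 = 184.41667; y_4 − T_4 = 207 − 184.41667 = 22.58333
t=10: T_10 = 242.66667; y_10 − T_10 = 265 − 242.66667 = 22.33333
Mean deviation: (22.58333 + 22.33333) / 2 = 22.458

22.458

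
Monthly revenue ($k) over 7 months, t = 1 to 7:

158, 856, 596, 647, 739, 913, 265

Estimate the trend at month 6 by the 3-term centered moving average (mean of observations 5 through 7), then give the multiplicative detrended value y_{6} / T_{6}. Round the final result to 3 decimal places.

1.429

Trend T_6 = (739 + 913 + 265) / 3 = 1917/3 = 639.00000
Ratio to trend: 913 / 639.00000 = 1.429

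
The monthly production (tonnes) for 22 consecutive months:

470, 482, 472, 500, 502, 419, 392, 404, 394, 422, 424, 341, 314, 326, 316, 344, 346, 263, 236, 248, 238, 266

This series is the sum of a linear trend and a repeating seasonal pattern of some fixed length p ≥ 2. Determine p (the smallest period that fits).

6

First differences y_{t+1} − y_t: 12, -10, 28, 2, -83, -27, 12, -10, 28, 2, -83, -27, 12, -10, …
The difference pattern repeats every 6 terms and not for any smaller step, so p = 6.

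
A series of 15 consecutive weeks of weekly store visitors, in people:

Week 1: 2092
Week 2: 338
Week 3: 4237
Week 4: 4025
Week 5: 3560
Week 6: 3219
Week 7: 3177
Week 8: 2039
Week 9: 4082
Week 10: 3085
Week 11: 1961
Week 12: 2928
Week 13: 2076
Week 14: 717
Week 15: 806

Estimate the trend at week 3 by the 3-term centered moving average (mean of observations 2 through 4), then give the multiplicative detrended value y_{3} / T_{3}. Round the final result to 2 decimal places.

Trend T_3 = (338 + 4237 + 4025) / 3 = 8600/3 = 2866.6667
Ratio to trend: 4237 / 2866.6667 = 1.48

1.48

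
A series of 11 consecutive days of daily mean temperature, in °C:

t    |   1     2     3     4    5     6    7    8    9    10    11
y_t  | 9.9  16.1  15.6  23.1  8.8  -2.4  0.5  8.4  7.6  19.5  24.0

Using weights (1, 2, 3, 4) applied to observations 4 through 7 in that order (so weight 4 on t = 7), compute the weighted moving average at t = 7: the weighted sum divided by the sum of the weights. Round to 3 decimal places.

3.550

Weighted sum: 1·23.1 + 2·8.8 + 3·-2.4 + 4·0.5 = 23.1 + 17.6 + -7.2 + 2.0 = 35.5
Weight total: 1 + 2 + 3 + 4 = 10
WMA = 35.5 / 10 = 3.550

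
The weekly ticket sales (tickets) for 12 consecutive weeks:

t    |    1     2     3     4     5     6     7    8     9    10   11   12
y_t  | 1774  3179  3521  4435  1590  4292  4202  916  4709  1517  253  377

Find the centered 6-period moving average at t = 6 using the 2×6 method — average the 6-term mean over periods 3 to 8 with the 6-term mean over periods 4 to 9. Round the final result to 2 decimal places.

3258.33

Sum over 3–8: 3521 + 4435 + 1590 + 4292 + 4202 + 916 = 18956
Sum over 4–9: 4435 + 1590 + 4292 + 4202 + 916 + 4709 = 20144
CMA at t=6 = (18956 + 20144) / (2·6) = 39100 / 12 = 3258.33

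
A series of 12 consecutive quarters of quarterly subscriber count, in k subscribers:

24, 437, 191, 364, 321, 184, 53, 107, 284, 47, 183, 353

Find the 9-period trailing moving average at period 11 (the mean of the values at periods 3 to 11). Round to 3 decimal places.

Sum of periods 3–11: 191 + 364 + 321 + 184 + 53 + 107 + 284 + 47 + 183 = 1734
Divide by 9: 1734 / 9 = 192.667

192.667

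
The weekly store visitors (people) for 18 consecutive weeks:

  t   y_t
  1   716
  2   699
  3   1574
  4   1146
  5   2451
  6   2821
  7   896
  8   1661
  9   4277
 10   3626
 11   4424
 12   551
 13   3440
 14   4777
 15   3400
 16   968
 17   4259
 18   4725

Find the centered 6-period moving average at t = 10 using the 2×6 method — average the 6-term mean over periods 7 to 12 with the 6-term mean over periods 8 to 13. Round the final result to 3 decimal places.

Sum over 7–12: 896 + 1661 + 4277 + 3626 + 4424 + 551 = 15435
Sum over 8–13: 1661 + 4277 + 3626 + 4424 + 551 + 3440 = 17979
CMA at t=10 = (15435 + 17979) / (2·6) = 33414 / 12 = 2784.500

2784.500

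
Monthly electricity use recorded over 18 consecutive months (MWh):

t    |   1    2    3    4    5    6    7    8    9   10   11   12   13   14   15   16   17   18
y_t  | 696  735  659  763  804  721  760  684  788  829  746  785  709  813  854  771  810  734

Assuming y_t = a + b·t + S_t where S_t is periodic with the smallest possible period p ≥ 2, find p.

First differences y_{t+1} − y_t: 39, -76, 104, 41, -83, 39, -76, 104, 41, -83, 39, -76, …
The difference pattern repeats every 5 terms and not for any smaller step, so p = 5.

5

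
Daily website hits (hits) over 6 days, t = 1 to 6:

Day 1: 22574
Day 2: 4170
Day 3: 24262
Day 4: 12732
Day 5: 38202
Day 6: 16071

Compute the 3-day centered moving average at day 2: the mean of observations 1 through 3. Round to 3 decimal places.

17002.000

Sum of periods 1–3: 22574 + 4170 + 24262 = 51006
Divide by 3: 51006 / 3 = 17002.000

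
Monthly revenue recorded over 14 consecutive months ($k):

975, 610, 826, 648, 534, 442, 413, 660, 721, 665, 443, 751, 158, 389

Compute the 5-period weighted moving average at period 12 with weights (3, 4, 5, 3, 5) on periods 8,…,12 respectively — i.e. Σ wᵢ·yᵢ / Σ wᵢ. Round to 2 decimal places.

Weighted sum: 3·660 + 4·721 + 5·665 + 3·443 + 5·751 = 1980 + 2884 + 3325 + 1329 + 3755 = 13273
Weight total: 3 + 4 + 5 + 3 + 5 = 20
WMA = 13273 / 20 = 663.65

663.65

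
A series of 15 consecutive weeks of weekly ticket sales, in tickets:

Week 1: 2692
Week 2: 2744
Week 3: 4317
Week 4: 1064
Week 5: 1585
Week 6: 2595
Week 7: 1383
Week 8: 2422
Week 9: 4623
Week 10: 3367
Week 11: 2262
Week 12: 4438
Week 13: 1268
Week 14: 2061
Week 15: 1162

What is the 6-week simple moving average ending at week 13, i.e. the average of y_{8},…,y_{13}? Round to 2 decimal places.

3063.33

Sum of periods 8–13: 2422 + 4623 + 3367 + 2262 + 4438 + 1268 = 18380
Divide by 6: 18380 / 6 = 3063.33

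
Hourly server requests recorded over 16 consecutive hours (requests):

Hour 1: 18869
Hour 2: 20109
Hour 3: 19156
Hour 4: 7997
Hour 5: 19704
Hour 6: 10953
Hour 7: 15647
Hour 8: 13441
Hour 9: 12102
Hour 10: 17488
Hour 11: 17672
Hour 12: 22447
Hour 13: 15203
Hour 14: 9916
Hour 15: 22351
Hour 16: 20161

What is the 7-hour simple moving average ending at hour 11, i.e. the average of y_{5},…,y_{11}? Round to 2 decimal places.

15286.71

Sum of periods 5–11: 19704 + 10953 + 15647 + 13441 + 12102 + 17488 + 17672 = 107007
Divide by 7: 107007 / 7 = 15286.71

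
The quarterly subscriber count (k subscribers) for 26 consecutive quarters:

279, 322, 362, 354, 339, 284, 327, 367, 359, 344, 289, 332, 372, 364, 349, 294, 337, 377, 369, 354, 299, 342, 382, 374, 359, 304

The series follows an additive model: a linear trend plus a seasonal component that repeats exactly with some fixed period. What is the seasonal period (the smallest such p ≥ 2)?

5

First differences y_{t+1} − y_t: 43, 40, -8, -15, -55, 43, 40, -8, -15, -55, 43, 40, …
The difference pattern repeats every 5 terms and not for any smaller step, so p = 5.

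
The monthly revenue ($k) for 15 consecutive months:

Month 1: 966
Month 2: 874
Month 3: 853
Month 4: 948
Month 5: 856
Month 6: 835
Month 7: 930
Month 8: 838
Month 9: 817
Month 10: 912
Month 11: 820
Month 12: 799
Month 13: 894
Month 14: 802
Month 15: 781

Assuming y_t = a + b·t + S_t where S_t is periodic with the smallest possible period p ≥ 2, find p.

First differences y_{t+1} − y_t: -92, -21, 95, -92, -21, 95, -92, -21, …
The difference pattern repeats every 3 terms and not for any smaller step, so p = 3.

3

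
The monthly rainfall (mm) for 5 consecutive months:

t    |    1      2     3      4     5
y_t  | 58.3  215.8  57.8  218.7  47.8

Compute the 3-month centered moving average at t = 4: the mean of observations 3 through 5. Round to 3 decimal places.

Sum of periods 3–5: 57.8 + 218.7 + 47.8 = 324.3
Divide by 3: 324.3 / 3 = 108.100

108.100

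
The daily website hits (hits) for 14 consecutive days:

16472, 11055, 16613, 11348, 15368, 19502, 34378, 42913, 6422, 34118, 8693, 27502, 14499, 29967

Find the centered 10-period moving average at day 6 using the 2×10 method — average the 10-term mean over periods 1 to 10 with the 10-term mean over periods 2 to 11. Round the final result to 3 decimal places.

Sum over 1–10: 16472 + 11055 + 16613 + 11348 + 15368 + 19502 + 34378 + 42913 + 6422 + 34118 = 208189
Sum over 2–11: 11055 + 16613 + 11348 + 15368 + 19502 + 34378 + 42913 + 6422 + 34118 + 8693 = 200410
CMA at t=6 = (208189 + 200410) / (2·10) = 408599 / 20 = 20429.950

20429.950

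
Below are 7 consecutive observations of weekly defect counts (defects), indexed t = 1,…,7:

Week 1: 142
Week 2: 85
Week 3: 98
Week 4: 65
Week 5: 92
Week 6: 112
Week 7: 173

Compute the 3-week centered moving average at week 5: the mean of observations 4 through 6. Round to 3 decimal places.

89.667

Sum of periods 4–6: 65 + 92 + 112 = 269
Divide by 3: 269 / 3 = 89.667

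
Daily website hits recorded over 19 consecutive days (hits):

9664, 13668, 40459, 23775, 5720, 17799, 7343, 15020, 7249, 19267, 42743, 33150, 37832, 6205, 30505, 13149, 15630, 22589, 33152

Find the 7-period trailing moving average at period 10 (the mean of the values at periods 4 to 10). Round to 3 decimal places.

Sum of periods 4–10: 23775 + 5720 + 17799 + 7343 + 15020 + 7249 + 19267 = 96173
Divide by 7: 96173 / 7 = 13739.000

13739.000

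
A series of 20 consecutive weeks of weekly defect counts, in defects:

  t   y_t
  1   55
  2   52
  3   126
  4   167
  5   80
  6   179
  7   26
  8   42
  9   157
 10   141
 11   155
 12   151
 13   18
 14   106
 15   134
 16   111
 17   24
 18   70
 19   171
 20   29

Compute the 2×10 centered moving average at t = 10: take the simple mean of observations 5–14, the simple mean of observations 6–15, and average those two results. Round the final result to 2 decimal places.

Sum over 5–14: 80 + 179 + 26 + 42 + 157 + 141 + 155 + 151 + 18 + 106 = 1055
Sum over 6–15: 179 + 26 + 42 + 157 + 141 + 155 + 151 + 18 + 106 + 134 = 1109
CMA at t=10 = (1055 + 1109) / (2·10) = 2164 / 20 = 108.20

108.20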